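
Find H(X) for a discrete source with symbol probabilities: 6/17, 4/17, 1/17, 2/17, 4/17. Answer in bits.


H = -sum(p_i * log2(p_i)). Terms: -(6/17)*log2(6/17) = 0.530294; -(4/17)*log2(4/17) = 0.491168; -(1/17)*log2(1/17) = 0.240439; -(2/17)*log2(2/17) = 0.363231; -(4/17)*log2(4/17) = 0.491168. H = 0.530294 + 0.491168 + 0.240439 + 0.363231 + 0.491168 = 2.1163

2.1163 bits


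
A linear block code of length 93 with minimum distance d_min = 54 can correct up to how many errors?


Correction capability = floor((d-1)/2) = floor((54-1)/2) = 26

26 errors


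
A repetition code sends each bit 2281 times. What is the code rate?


Rate = k/n = 1/2281

1/2281


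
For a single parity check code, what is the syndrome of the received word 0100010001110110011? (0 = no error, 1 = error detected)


Syndrome = XOR of all bits = 0 XOR 1 XOR 0 XOR 0 XOR 0 XOR 1 XOR 0 XOR 0 XOR 0 XOR 1 XOR 1 XOR 1 XOR 0 XOR 1 XOR 1 XOR 0 XOR 0 XOR 1 XOR 1 = 1

1


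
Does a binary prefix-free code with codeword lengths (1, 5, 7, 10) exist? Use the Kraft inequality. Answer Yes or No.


Kraft sum = sum(2^(-l_i)) = 0.54, need <= 1. Result: satisfied (a binary prefix-free code with these lengths exists)

Yes


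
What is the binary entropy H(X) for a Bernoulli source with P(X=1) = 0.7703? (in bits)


H = -p*log2(p) - (1-p)*log2(1-p). -0.7703*log2(0.7703) = 0.290024; -0.2297*log2(0.2297) = 0.487464. H = 0.290024 + 0.487464 = 0.7775

0.7775 bits


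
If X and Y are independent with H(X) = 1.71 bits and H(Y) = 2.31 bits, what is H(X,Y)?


For independent variables, H(X,Y) = H(X) + H(Y) = 1.71 + 2.31 = 4.02

4.02 bits


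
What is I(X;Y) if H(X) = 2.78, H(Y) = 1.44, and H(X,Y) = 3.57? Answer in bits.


I(X;Y) = H(X) + H(Y) - H(X,Y) = 2.78 + 1.44 - 3.57 = 0.65

0.65 bits


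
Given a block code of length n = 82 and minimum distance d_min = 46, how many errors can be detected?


Detection capability = d_min - 1 = 46 - 1 = 45

45 errors


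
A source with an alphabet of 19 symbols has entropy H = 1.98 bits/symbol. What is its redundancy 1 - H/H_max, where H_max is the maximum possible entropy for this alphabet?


H_max = log2(K) = log2(19) = 4.2479 bits/symbol. Redundancy = 1 - H/H_max = 1 - 1.98/4.2479 = 1 - 0.4661 = 0.5339

0.5339


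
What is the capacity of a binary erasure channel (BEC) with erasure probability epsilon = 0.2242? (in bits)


C = 1 - epsilon = 1 - 0.2242 = 0.7758

0.7758 bits


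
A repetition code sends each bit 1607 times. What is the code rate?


Rate = k/n = 1/1607

1/1607


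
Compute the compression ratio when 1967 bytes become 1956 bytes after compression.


Ratio = original / compressed = 1967 / 1956 = 1.0056

1.0056


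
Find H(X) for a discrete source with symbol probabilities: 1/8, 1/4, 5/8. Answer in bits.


H = -sum(p_i * log2(p_i)). Terms: -(1/8)*log2(1/8) = 0.375000; -(1/4)*log2(1/4) = 0.500000; -(5/8)*log2(5/8) = 0.423795. H = 0.375000 + 0.500000 + 0.423795 = 1.2988

1.2988 bits


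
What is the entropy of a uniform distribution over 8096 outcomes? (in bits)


H = log2(n) = log2(8096) = 12.983

12.983 bits


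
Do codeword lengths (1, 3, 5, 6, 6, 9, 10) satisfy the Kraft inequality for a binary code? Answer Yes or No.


Kraft sum = sum(2^(-l_i)) = 0.6904, need <= 1. Result: satisfied (a binary prefix-free code with these lengths exists)

Yes


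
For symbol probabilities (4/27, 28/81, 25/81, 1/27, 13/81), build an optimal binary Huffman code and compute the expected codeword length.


Huffman construction (repeatedly merge the two least-probable nodes; each merge adds 1 bit to every symbol beneath it): 1/27 + 4/27 = 5/27; 13/81 + 5/27 = 28/81; 25/81 + 28/81 = 53/81; 28/81 + 53/81 = 1. Resulting codeword lengths (in the order the probabilities were given): (3, 2, 2, 3, 2). L_avg = sum(p_i * l_i) = 4/27*3 + 28/81*2 + 25/81*2 + 1/27*3 + 13/81*2 = 59/27 = 2.1852

2.1852 bits


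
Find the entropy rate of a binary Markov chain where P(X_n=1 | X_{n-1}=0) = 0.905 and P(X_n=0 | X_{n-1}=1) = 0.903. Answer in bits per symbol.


Stationary distribution: pi_0 = p10/(p01+p10) = 0.4994, pi_1 = 0.5006. Entropy rate H' = pi_0*H(p01) + pi_1*H(p10) = 0.4994*0.4529 + 0.5006*0.4594 = 0.4562

0.4562 bits/symbol


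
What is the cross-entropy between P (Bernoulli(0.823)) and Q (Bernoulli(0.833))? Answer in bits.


H(P,Q) = -p*log2(q) - (1-p)*log2(1-q). -0.823*log2(0.833) = 0.216952; -0.177*log2(0.167) = 0.457028. H(P,Q) = 0.216952 + 0.457028 = 0.674

0.674 bits


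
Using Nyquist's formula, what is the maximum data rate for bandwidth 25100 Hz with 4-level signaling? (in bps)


Rate = 2 * B * log2(M) = 2 * 25100 * 2.0 = 100400.0

100400.0 bps


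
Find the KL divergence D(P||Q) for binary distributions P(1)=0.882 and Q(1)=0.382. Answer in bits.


KL = p*log2(p/q) + (1-p)*log2((1-p)/(1-q)) = 0.882*log2(0.882/0.382) + 0.118*log2(0.118/0.618) = 0.7829

0.7829 bits


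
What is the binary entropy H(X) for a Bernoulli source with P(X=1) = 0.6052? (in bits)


H = -p*log2(p) - (1-p)*log2(1-p). -0.6052*log2(0.6052) = 0.438477; -0.3948*log2(0.3948) = 0.529350. H = 0.438477 + 0.529350 = 0.9678

0.9678 bits


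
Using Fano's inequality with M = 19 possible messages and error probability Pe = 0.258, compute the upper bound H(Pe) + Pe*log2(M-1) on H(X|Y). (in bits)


H(Pe) = -Pe*log2(Pe) - (1-Pe)*log2(1-Pe) = -0.258*log2(0.258) - 0.742*log2(0.742) = 0.504276 + 0.319438 = 0.8237. Pe*log2(M-1) = 0.258*log2(18) = 1.075841. Bound = H(Pe) + Pe*log2(M-1) = 0.504276 + 0.319438 + 1.075841 = 1.8996

1.8996 bits


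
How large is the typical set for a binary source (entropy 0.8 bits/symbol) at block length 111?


log2|A_typical| = nH = 111 * 0.8 = 88.8, so |A_typical| ~ 2^88.8 = 5.388e+26

5.388e+26


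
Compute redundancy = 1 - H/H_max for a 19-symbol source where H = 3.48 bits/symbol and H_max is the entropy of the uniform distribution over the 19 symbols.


H_max = log2(K) = log2(19) = 4.2479 bits/symbol. Redundancy = 1 - H/H_max = 1 - 3.48/4.2479 = 1 - 0.8192 = 0.1808

0.1808


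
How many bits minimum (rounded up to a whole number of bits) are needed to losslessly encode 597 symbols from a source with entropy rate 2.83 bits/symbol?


Minimum bits >= n * H = 597 * 2.83 = 1689.51, rounded up to a whole number of bits = 1690

1690 bits


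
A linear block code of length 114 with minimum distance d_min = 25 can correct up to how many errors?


Correction capability = floor((d-1)/2) = floor((25-1)/2) = 12

12 errors


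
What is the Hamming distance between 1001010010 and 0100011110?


Count differing positions: ^ ^ . ^ . . ^ ^ . . = 5 differences

5


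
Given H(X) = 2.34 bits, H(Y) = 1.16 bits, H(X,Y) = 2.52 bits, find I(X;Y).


I(X;Y) = H(X) + H(Y) - H(X,Y) = 2.34 + 1.16 - 2.52 = 0.98

0.98 bits


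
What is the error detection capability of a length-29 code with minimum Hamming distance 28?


Detection capability = d_min - 1 = 28 - 1 = 27

27 errors


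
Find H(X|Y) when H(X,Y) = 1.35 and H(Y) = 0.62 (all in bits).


H(X|Y) = H(X,Y) - H(Y) = 1.35 - 0.62 = 0.73

0.73 bits


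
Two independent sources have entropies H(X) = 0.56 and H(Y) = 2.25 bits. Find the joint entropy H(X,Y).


For independent variables, H(X,Y) = H(X) + H(Y) = 0.56 + 2.25 = 2.81

2.81 bits


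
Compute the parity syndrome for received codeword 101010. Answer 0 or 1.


Syndrome = XOR of all bits = 1 XOR 0 XOR 1 XOR 0 XOR 1 XOR 0 = 1

1


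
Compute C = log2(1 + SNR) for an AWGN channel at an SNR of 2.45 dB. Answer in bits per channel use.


SNR_linear = 10^(2.45/10) = 1.7579; C = log2(1 + SNR_linear) = log2(1 + 1.7579) = 1.4636

1.4636 bits/channel use


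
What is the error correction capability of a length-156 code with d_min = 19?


Correction capability = floor((d-1)/2) = floor((19-1)/2) = 9

9 errors


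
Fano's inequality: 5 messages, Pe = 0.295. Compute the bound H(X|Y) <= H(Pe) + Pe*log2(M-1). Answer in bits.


H(Pe) = -Pe*log2(Pe) - (1-Pe)*log2(1-Pe) = -0.295*log2(0.295) - 0.705*log2(0.705) = 0.519558 + 0.355535 = 0.8751. Pe*log2(M-1) = 0.295*log2(4) = 0.590000. Bound = H(Pe) + Pe*log2(M-1) = 0.519558 + 0.355535 + 0.590000 = 1.4651

1.4651 bits


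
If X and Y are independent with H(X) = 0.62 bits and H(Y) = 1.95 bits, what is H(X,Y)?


For independent variables, H(X,Y) = H(X) + H(Y) = 0.62 + 1.95 = 2.57

2.57 bits


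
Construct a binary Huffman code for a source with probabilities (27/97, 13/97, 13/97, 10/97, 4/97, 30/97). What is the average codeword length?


Huffman construction (repeatedly merge the two least-probable nodes; each merge adds 1 bit to every symbol beneath it): 4/97 + 10/97 = 14/97; 13/97 + 13/97 = 26/97; 14/97 + 26/97 = 40/97; 27/97 + 30/97 = 57/97; 40/97 + 57/97 = 1. Resulting codeword lengths (in the order the probabilities were given): (2, 3, 3, 3, 3, 2). L_avg = sum(p_i * l_i) = 27/97*2 + 13/97*3 + 13/97*3 + 10/97*3 + 4/97*3 + 30/97*2 = 234/97 = 2.4124

2.4124 bits


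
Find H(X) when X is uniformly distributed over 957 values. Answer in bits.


H = log2(n) = log2(957) = 9.9024

9.9024 bits


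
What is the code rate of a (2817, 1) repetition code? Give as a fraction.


Rate = k/n = 1/2817

1/2817


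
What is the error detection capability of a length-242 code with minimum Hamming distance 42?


Detection capability = d_min - 1 = 42 - 1 = 41

41 errors


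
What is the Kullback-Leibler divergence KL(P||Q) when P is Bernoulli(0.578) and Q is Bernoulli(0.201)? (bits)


KL = p*log2(p/q) + (1-p)*log2((1-p)/(1-q)) = 0.578*log2(0.578/0.201) + 0.422*log2(0.422/0.799) = 0.4922

0.4922 bits


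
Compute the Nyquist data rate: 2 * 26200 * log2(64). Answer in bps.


Rate = 2 * B * log2(M) = 2 * 26200 * 6.0 = 314400.0

314400.0 bps


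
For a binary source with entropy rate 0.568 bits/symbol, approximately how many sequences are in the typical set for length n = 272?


log2|A_typical| = nH = 272 * 0.568 = 154.496, so |A_typical| ~ 2^154.496 = 3.221e+46

3.221e+46


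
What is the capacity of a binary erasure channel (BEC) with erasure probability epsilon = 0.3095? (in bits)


C = 1 - epsilon = 1 - 0.3095 = 0.6905

0.6905 bits


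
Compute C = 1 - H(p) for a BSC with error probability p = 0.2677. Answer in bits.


H(p) = -p*log2(p) - (1-p)*log2(1-p) = -0.2677*log2(0.2677) - 0.7323*log2(0.7323) = 0.508981 + 0.329164 = 0.8381. C = 1 - H(p) = 1 - 0.8381 = 0.1619

0.1619 bits


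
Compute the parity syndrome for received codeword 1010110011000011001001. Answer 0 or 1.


Syndrome = XOR of all bits = 1 XOR 0 XOR 1 XOR 0 XOR 1 XOR 1 XOR 0 XOR 0 XOR 1 XOR 1 XOR 0 XOR 0 XOR 0 XOR 0 XOR 1 XOR 1 XOR 0 XOR 0 XOR 1 XOR 0 XOR 0 XOR 1 = 0

0


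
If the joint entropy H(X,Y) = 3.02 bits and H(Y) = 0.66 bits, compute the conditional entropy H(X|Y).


H(X|Y) = H(X,Y) - H(Y) = 3.02 - 0.66 = 2.36

2.36 bits


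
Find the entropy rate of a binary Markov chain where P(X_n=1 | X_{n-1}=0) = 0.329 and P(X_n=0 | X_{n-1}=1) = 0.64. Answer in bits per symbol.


Stationary distribution: pi_0 = p10/(p01+p10) = 0.6605, pi_1 = 0.3395. Entropy rate H' = pi_0*H(p01) + pi_1*H(p10) = 0.6605*0.9139 + 0.3395*0.9427 = 0.9237

0.9237 bits/symbol


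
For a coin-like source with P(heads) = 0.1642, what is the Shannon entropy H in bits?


H = -p*log2(p) - (1-p)*log2(1-p). -0.1642*log2(0.1642) = 0.427983; -0.8358*log2(0.8358) = 0.216280. H = 0.427983 + 0.216280 = 0.6443

0.6443 bits


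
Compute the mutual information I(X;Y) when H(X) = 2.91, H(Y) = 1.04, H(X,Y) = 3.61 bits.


I(X;Y) = H(X) + H(Y) - H(X,Y) = 2.91 + 1.04 - 3.61 = 0.34

0.34 bits


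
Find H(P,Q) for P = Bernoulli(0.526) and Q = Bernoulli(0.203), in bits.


H(P,Q) = -p*log2(q) - (1-p)*log2(1-q). -0.526*log2(0.203) = 1.210036; -0.474*log2(0.797) = 0.155163. H(P,Q) = 1.210036 + 0.155163 = 1.3652

1.3652 bits


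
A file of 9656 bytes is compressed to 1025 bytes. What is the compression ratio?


Ratio = original / compressed = 9656 / 1025 = 9.4205

9.4205


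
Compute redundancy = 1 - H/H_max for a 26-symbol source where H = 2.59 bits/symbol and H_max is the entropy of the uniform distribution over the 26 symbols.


H_max = log2(K) = log2(26) = 4.7004 bits/symbol. Redundancy = 1 - H/H_max = 1 - 2.59/4.7004 = 1 - 0.551 = 0.449

0.449


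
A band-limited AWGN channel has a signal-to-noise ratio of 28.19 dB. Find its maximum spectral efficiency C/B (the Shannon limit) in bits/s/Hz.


SNR_linear = 10^(28.19/10) = 659.1739; C/B = log2(1 + SNR_linear) = log2(1 + 659.1739) = 9.3667

9.3667 bits/s/Hz


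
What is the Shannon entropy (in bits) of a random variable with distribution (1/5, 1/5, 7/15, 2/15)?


H = -sum(p_i * log2(p_i)). Terms: -(1/5)*log2(1/5) = 0.464386; -(1/5)*log2(1/5) = 0.464386; -(7/15)*log2(7/15) = 0.513117; -(2/15)*log2(2/15) = 0.387585. H = 0.464386 + 0.464386 + 0.513117 + 0.387585 = 1.8295

1.8295 bits


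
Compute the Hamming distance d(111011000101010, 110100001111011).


Count differing positions: . . ^ ^ ^ ^ . . ^ . ^ . . . ^ = 7 differences

7


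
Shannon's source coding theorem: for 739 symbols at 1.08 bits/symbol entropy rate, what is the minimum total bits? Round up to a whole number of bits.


Minimum bits >= n * H = 739 * 1.08 = 798.12, rounded up to a whole number of bits = 799

799 bits


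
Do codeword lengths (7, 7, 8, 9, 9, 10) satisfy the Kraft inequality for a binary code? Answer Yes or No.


Kraft sum = sum(2^(-l_i)) = 0.0244, need <= 1. Result: satisfied (a binary prefix-free code with these lengths exists)

Yes


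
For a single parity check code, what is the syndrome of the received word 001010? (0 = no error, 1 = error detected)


Syndrome = XOR of all bits = 0 XOR 0 XOR 1 XOR 0 XOR 1 XOR 0 = 0

0


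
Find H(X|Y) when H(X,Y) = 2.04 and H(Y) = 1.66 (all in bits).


H(X|Y) = H(X,Y) - H(Y) = 2.04 - 1.66 = 0.38

0.38 bits


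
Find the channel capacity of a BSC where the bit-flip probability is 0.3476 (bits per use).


H(p) = -p*log2(p) - (1-p)*log2(1-p) = -0.3476*log2(0.3476) - 0.6524*log2(0.6524) = 0.529916 + 0.401990 = 0.9319. C = 1 - H(p) = 1 - 0.9319 = 0.0681

0.0681 bits


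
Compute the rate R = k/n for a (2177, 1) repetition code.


Rate = k/n = 1/2177

1/2177


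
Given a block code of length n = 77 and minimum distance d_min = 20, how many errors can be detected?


Detection capability = d_min - 1 = 20 - 1 = 19

19 errors


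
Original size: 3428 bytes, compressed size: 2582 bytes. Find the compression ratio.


Ratio = original / compressed = 3428 / 2582 = 1.3277

1.3277


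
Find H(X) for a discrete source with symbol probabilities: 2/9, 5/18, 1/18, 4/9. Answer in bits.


H = -sum(p_i * log2(p_i)). Terms: -(2/9)*log2(2/9) = 0.482206; -(5/18)*log2(5/18) = 0.513332; -(1/18)*log2(1/18) = 0.231663; -(4/9)*log2(4/9) = 0.519967. H = 0.482206 + 0.513332 + 0.231663 + 0.519967 = 1.7472

1.7472 bits


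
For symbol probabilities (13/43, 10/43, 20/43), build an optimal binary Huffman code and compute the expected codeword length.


Huffman construction (repeatedly merge the two least-probable nodes; each merge adds 1 bit to every symbol beneath it): 10/43 + 13/43 = 23/43; 20/43 + 23/43 = 1. Resulting codeword lengths (in the order the probabilities were given): (2, 2, 1). L_avg = sum(p_i * l_i) = 13/43*2 + 10/43*2 + 20/43*1 = 66/43 = 1.5349

1.5349 bits


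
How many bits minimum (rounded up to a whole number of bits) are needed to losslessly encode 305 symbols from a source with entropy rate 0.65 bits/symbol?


Minimum bits >= n * H = 305 * 0.65 = 198.25, rounded up to a whole number of bits = 199

199 bits


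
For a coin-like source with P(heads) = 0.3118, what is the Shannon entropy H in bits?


H = -p*log2(p) - (1-p)*log2(1-p). -0.3118*log2(0.3118) = 0.524232; -0.6882*log2(0.6882) = 0.371009. H = 0.524232 + 0.371009 = 0.8952

0.8952 bits


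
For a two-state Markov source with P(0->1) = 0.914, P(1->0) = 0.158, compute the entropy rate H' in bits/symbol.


Stationary distribution: pi_0 = p10/(p01+p10) = 0.1474, pi_1 = 0.8526. Entropy rate H' = pi_0*H(p01) + pi_1*H(p10) = 0.1474*0.423 + 0.8526*0.6295 = 0.5991

0.5991 bits/symbol


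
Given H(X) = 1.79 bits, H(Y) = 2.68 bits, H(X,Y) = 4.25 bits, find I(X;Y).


I(X;Y) = H(X) + H(Y) - H(X,Y) = 1.79 + 2.68 - 4.25 = 0.22

0.22 bits


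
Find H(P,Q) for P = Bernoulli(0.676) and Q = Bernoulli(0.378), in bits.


H(P,Q) = -p*log2(q) - (1-p)*log2(1-q). -0.676*log2(0.378) = 0.948794; -0.324*log2(0.622) = 0.221944. H(P,Q) = 0.948794 + 0.221944 = 1.1707

1.1707 bits


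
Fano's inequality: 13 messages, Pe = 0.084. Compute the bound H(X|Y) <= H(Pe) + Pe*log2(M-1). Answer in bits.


H(Pe) = -Pe*log2(Pe) - (1-Pe)*log2(1-Pe) = -0.084*log2(0.084) - 0.916*log2(0.916) = 0.300171 + 0.115948 = 0.4161. Pe*log2(M-1) = 0.084*log2(12) = 0.301137. Bound = H(Pe) + Pe*log2(M-1) = 0.300171 + 0.115948 + 0.301137 = 0.7173

0.7173 bits


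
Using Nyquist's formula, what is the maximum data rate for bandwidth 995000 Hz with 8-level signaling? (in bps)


Rate = 2 * B * log2(M) = 2 * 995000 * 3.0 = 5970000.0

5970000.0 bps


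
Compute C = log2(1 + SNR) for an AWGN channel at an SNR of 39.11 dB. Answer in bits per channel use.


SNR_linear = 10^(39.11/10) = 8147.0428; C = log2(1 + SNR_linear) = log2(1 + 8147.0428) = 12.9922

12.9922 bits/channel use


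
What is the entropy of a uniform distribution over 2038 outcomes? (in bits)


H = log2(n) = log2(2038) = 10.9929

10.9929 bits


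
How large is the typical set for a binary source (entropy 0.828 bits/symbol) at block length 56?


log2|A_typical| = nH = 56 * 0.828 = 46.368, so |A_typical| ~ 2^46.368 = 9.082e+13

9.082e+13


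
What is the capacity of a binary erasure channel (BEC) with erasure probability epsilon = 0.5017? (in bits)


C = 1 - epsilon = 1 - 0.5017 = 0.4983

0.4983 bits


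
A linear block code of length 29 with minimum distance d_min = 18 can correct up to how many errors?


Correction capability = floor((d-1)/2) = floor((18-1)/2) = 8

8 errors


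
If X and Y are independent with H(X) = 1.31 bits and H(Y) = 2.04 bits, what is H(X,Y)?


For independent variables, H(X,Y) = H(X) + H(Y) = 1.31 + 2.04 = 3.35

3.35 bits


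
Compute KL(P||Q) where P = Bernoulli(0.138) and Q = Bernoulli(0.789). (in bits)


KL = p*log2(p/q) + (1-p)*log2((1-p)/(1-q)) = 0.138*log2(0.138/0.789) + 0.862*log2(0.862/0.211) = 1.4031

1.4031 bits


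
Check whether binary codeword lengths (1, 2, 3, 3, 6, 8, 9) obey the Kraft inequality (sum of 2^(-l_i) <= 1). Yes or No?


Kraft sum = sum(2^(-l_i)) = 1.0215, need <= 1. Result: violated (a binary prefix-free code with these lengths cannot exist)

No


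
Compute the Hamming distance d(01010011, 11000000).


Count differing positions: ^ . . ^ . . ^ ^ = 4 differences

4


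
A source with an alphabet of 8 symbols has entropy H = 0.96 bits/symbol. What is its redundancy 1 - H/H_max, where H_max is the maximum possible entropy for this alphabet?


H_max = log2(K) = log2(8) = 3.0 bits/symbol. Redundancy = 1 - H/H_max = 1 - 0.96/3.0 = 1 - 0.32 = 0.68

0.68


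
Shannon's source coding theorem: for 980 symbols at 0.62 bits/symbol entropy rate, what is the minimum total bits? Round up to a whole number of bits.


Minimum bits >= n * H = 980 * 0.62 = 607.6, rounded up to a whole number of bits = 608

608 bits


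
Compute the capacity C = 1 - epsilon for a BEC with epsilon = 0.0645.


C = 1 - epsilon = 1 - 0.0645 = 0.9355

0.9355 bits


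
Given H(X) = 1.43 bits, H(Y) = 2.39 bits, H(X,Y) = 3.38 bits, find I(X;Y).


I(X;Y) = H(X) + H(Y) - H(X,Y) = 1.43 + 2.39 - 3.38 = 0.44

0.44 bits


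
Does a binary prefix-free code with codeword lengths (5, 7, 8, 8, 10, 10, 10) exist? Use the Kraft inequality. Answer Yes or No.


Kraft sum = sum(2^(-l_i)) = 0.0498, need <= 1. Result: satisfied (a binary prefix-free code with these lengths exists)

Yes


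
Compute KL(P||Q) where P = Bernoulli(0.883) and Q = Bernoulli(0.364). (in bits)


KL = p*log2(p/q) + (1-p)*log2((1-p)/(1-q)) = 0.883*log2(0.883/0.364) + 0.117*log2(0.117/0.636) = 0.8431

0.8431 bits


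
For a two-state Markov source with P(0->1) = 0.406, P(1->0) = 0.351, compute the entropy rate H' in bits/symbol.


Stationary distribution: pi_0 = p10/(p01+p10) = 0.4637, pi_1 = 0.5363. Entropy rate H' = pi_0*H(p01) + pi_1*H(p10) = 0.4637*0.9744 + 0.5363*0.935 = 0.9532

0.9532 bits/symbol


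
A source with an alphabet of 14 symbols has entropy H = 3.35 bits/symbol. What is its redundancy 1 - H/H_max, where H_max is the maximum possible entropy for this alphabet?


H_max = log2(K) = log2(14) = 3.8074 bits/symbol. Redundancy = 1 - H/H_max = 1 - 3.35/3.8074 = 1 - 0.8799 = 0.1201

0.1201


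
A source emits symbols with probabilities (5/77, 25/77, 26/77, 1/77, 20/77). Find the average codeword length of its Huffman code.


Huffman construction (repeatedly merge the two least-probable nodes; each merge adds 1 bit to every symbol beneath it): 1/77 + 5/77 = 6/77; 6/77 + 20/77 = 26/77; 25/77 + 26/77 = 51/77; 26/77 + 51/77 = 1. Resulting codeword lengths (in the order the probabilities were given): (3, 2, 2, 3, 2). L_avg = sum(p_i * l_i) = 5/77*3 + 25/77*2 + 26/77*2 + 1/77*3 + 20/77*2 = 160/77 = 2.0779

2.0779 bits


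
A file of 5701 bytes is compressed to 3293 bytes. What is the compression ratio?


Ratio = original / compressed = 5701 / 3293 = 1.7312

1.7312


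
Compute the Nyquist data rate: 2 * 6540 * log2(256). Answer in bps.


Rate = 2 * B * log2(M) = 2 * 6540 * 8.0 = 104640.0

104640.0 bps


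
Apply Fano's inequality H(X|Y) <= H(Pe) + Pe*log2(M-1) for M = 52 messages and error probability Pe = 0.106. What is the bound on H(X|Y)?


H(Pe) = -Pe*log2(Pe) - (1-Pe)*log2(1-Pe) = -0.106*log2(0.106) - 0.894*log2(0.894) = 0.343214 + 0.144518 = 0.4877. Pe*log2(M-1) = 0.106*log2(51) = 0.601277. Bound = H(Pe) + Pe*log2(M-1) = 0.343214 + 0.144518 + 0.601277 = 1.089

1.089 bits


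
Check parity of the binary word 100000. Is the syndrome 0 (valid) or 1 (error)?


Syndrome = XOR of all bits = 1 XOR 0 XOR 0 XOR 0 XOR 0 XOR 0 = 1

1


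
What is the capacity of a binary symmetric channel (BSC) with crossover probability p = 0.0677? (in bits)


H(p) = -p*log2(p) - (1-p)*log2(1-p) = -0.0677*log2(0.0677) - 0.9323*log2(0.9323) = 0.262994 + 0.094287 = 0.3573. C = 1 - H(p) = 1 - 0.3573 = 0.6427

0.6427 bits


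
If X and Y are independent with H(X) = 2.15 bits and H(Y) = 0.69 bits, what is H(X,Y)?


For independent variables, H(X,Y) = H(X) + H(Y) = 2.15 + 0.69 = 2.84

2.84 bits


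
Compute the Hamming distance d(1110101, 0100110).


Count differing positions: ^ . ^ . . ^ ^ = 4 differences

4


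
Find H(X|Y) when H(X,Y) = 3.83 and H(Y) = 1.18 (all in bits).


H(X|Y) = H(X,Y) - H(Y) = 3.83 - 1.18 = 2.65

2.65 bits


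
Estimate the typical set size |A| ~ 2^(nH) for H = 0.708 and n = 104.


log2|A_typical| = nH = 104 * 0.708 = 73.632, so |A_typical| ~ 2^73.632 = 1.464e+22

1.464e+22


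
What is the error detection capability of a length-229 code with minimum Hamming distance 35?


Detection capability = d_min - 1 = 35 - 1 = 34

34 errors


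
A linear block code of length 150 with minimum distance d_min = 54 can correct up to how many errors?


Correction capability = floor((d-1)/2) = floor((54-1)/2) = 26

26 errors


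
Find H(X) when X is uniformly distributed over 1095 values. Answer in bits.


H = log2(n) = log2(1095) = 10.0967

10.0967 bits


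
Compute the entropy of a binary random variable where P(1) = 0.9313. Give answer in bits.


H = -p*log2(p) - (1-p)*log2(1-p). -0.9313*log2(0.9313) = 0.095628; -0.0687*log2(0.0687) = 0.265426. H = 0.095628 + 0.265426 = 0.3611

0.3611 bits


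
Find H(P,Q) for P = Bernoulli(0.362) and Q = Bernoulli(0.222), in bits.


H(P,Q) = -p*log2(q) - (1-p)*log2(1-q). -0.362*log2(0.222) = 0.786035; -0.638*log2(0.778) = 0.231057. H(P,Q) = 0.786035 + 0.231057 = 1.0171

1.0171 bits


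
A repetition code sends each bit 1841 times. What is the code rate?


Rate = k/n = 1/1841

1/1841


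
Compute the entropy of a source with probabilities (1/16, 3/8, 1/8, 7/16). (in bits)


H = -sum(p_i * log2(p_i)). Terms: -(1/16)*log2(1/16) = 0.250000; -(3/8)*log2(3/8) = 0.530639; -(1/8)*log2(1/8) = 0.375000; -(7/16)*log2(7/16) = 0.521782. H = 0.250000 + 0.530639 + 0.375000 + 0.521782 = 1.6774

1.6774 bits


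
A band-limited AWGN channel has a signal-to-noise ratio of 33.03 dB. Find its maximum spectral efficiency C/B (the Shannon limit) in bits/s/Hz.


SNR_linear = 10^(33.03/10) = 2009.0928; C/B = log2(1 + SNR_linear) = log2(1 + 2009.0928) = 10.973

10.973 bits/s/Hz


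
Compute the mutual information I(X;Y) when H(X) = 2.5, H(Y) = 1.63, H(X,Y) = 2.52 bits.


I(X;Y) = H(X) + H(Y) - H(X,Y) = 2.5 + 1.63 - 2.52 = 1.61

1.61 bits


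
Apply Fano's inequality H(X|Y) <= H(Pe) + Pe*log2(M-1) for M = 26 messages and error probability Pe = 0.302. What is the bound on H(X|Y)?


H(Pe) = -Pe*log2(Pe) - (1-Pe)*log2(1-Pe) = -0.302*log2(0.302) - 0.698*log2(0.698) = 0.521669 + 0.362053 = 0.8837. Pe*log2(M-1) = 0.302*log2(25) = 1.402445. Bound = H(Pe) + Pe*log2(M-1) = 0.521669 + 0.362053 + 1.402445 = 2.2862

2.2862 bits


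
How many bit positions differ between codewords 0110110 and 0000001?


Count differing positions: . ^ ^ . ^ ^ ^ = 5 differences

5


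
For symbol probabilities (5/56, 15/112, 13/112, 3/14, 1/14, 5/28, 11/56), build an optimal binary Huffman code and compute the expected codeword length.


Huffman construction (repeatedly merge the two least-probable nodes; each merge adds 1 bit to every symbol beneath it): 1/14 + 5/56 = 9/56; 13/112 + 15/112 = 1/4; 9/56 + 5/28 = 19/56; 11/56 + 3/14 = 23/56; 1/4 + 19/56 = 33/56; 23/56 + 33/56 = 1. Resulting codeword lengths (in the order the probabilities were given): (4, 3, 3, 2, 4, 3, 2). L_avg = sum(p_i * l_i) = 5/56*4 + 15/112*3 + 13/112*3 + 3/14*2 + 1/14*4 + 5/28*3 + 11/56*2 = 11/4 = 2.75

2.75 bits


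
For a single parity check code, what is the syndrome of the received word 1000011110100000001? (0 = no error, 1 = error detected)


Syndrome = XOR of all bits = 1 XOR 0 XOR 0 XOR 0 XOR 0 XOR 1 XOR 1 XOR 1 XOR 1 XOR 0 XOR 1 XOR 0 XOR 0 XOR 0 XOR 0 XOR 0 XOR 0 XOR 0 XOR 1 = 1

1


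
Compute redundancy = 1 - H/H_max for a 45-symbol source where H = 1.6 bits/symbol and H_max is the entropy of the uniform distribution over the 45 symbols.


H_max = log2(K) = log2(45) = 5.4919 bits/symbol. Redundancy = 1 - H/H_max = 1 - 1.6/5.4919 = 1 - 0.2913 = 0.7087

0.7087


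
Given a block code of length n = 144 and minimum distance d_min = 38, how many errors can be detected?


Detection capability = d_min - 1 = 38 - 1 = 37

37 errors


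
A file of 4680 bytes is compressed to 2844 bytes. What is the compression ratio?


Ratio = original / compressed = 4680 / 2844 = 1.6456

1.6456


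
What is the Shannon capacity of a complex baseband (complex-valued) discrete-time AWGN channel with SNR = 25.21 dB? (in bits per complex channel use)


SNR_linear = 10^(25.21/10) = 331.8945; C = log2(1 + SNR_linear) = log2(1 + 331.8945) = 8.3789

8.3789 bits/channel use


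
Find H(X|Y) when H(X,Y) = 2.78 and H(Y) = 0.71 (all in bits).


H(X|Y) = H(X,Y) - H(Y) = 2.78 - 0.71 = 2.07

2.07 bits


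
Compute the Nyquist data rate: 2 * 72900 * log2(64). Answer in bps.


Rate = 2 * B * log2(M) = 2 * 72900 * 6.0 = 874800.0

874800.0 bps


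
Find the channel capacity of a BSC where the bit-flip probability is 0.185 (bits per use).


H(p) = -p*log2(p) - (1-p)*log2(1-p) = -0.185*log2(0.185) - 0.815*log2(0.815) = 0.450365 + 0.240529 = 0.6909. C = 1 - H(p) = 1 - 0.6909 = 0.3091

0.3091 bits


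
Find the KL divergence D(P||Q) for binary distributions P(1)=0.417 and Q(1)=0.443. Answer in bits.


KL = p*log2(p/q) + (1-p)*log2((1-p)/(1-q)) = 0.417*log2(0.417/0.443) + 0.583*log2(0.583/0.557) = 0.002

0.002 bits


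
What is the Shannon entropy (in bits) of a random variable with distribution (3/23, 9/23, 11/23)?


H = -sum(p_i * log2(p_i)). Terms: -(3/23)*log2(3/23) = 0.383296; -(9/23)*log2(9/23) = 0.529684; -(11/23)*log2(11/23) = 0.508932. H = 0.383296 + 0.529684 + 0.508932 = 1.4219

1.4219 bits


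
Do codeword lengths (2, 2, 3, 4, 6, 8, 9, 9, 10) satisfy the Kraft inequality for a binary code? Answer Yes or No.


Kraft sum = sum(2^(-l_i)) = 0.7119, need <= 1. Result: satisfied (a binary prefix-free code with these lengths exists)

Yes


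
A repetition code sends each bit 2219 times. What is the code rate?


Rate = k/n = 1/2219

1/2219


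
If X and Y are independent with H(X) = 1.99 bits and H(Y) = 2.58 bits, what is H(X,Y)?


For independent variables, H(X,Y) = H(X) + H(Y) = 1.99 + 2.58 = 4.57

4.57 bits


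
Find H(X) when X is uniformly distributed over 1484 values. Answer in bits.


H = log2(n) = log2(1484) = 10.5353

10.5353 bits


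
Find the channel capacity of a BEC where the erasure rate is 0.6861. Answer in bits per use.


C = 1 - epsilon = 1 - 0.6861 = 0.3139

0.3139 bits


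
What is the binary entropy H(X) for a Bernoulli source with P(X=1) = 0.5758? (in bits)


H = -p*log2(p) - (1-p)*log2(1-p). -0.5758*log2(0.5758) = 0.458544; -0.4242*log2(0.4242) = 0.524813. H = 0.458544 + 0.524813 = 0.9834

0.9834 bits


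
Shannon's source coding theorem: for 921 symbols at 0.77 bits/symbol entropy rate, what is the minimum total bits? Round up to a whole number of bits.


Minimum bits >= n * H = 921 * 0.77 = 709.17, rounded up to a whole number of bits = 710

710 bits


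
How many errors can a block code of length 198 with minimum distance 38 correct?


Correction capability = floor((d-1)/2) = floor((38-1)/2) = 18

18 errors


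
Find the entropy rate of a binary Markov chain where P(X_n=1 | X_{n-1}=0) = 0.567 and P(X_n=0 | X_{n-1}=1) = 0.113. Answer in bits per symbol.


Stationary distribution: pi_0 = p10/(p01+p10) = 0.1662, pi_1 = 0.8338. Entropy rate H' = pi_0*H(p01) + pi_1*H(p10) = 0.1662*0.987 + 0.8338*0.5089 = 0.5883

0.5883 bits/symbol


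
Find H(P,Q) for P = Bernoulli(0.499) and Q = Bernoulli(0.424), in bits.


H(P,Q) = -p*log2(q) - (1-p)*log2(1-q). -0.499*log2(0.424) = 0.617694; -0.501*log2(0.576) = 0.398726. H(P,Q) = 0.617694 + 0.398726 = 1.0164

1.0164 bits


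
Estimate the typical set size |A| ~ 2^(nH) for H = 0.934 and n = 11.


log2|A_typical| = nH = 11 * 0.934 = 10.274, so |A_typical| ~ 2^10.274 = 1.238e+03

1.238e+03


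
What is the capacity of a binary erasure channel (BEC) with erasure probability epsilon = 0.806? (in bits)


C = 1 - epsilon = 1 - 0.806 = 0.194

0.194 bits


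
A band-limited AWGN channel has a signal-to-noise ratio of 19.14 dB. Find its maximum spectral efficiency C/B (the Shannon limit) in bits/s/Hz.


SNR_linear = 10^(19.14/10) = 82.0352; C/B = log2(1 + SNR_linear) = log2(1 + 82.0352) = 6.3757

6.3757 bits/s/Hz


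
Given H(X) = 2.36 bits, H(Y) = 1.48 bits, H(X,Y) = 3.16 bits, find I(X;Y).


I(X;Y) = H(X) + H(Y) - H(X,Y) = 2.36 + 1.48 - 3.16 = 0.68

0.68 bits


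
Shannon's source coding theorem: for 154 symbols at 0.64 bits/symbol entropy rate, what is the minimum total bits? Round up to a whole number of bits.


Minimum bits >= n * H = 154 * 0.64 = 98.56, rounded up to a whole number of bits = 99

99 bits


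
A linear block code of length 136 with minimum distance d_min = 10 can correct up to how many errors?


Correction capability = floor((d-1)/2) = floor((10-1)/2) = 4

4 errors


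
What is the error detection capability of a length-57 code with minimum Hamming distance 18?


Detection capability = d_min - 1 = 18 - 1 = 17

17 errors


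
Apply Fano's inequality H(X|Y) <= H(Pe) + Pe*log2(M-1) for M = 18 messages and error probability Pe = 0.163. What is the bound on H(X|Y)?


H(Pe) = -Pe*log2(Pe) - (1-Pe)*log2(1-Pe) = -0.163*log2(0.163) - 0.837*log2(0.837) = 0.426580 + 0.214858 = 0.6414. Pe*log2(M-1) = 0.163*log2(17) = 0.666256. Bound = H(Pe) + Pe*log2(M-1) = 0.426580 + 0.214858 + 0.666256 = 1.3077

1.3077 bits


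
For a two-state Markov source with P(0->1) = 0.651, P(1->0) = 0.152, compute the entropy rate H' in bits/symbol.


Stationary distribution: pi_0 = p10/(p01+p10) = 0.1893, pi_1 = 0.8107. Entropy rate H' = pi_0*H(p01) + pi_1*H(p10) = 0.1893*0.9332 + 0.8107*0.6148 = 0.6751

0.6751 bits/symbol


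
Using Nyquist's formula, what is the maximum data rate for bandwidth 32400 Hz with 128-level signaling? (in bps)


Rate = 2 * B * log2(M) = 2 * 32400 * 7.0 = 453600.0

453600.0 bps


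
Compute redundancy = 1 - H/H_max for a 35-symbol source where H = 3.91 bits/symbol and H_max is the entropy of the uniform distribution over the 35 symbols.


H_max = log2(K) = log2(35) = 5.1293 bits/symbol. Redundancy = 1 - H/H_max = 1 - 3.91/5.1293 = 1 - 0.7623 = 0.2377

0.2377


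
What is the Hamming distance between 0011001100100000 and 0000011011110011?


Count differing positions: . . ^ ^ . ^ . ^ ^ ^ . ^ . . ^ ^ = 9 differences

9


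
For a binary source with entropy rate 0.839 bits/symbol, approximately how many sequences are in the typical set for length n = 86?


log2|A_typical| = nH = 86 * 0.839 = 72.154, so |A_typical| ~ 2^72.154 = 5.254e+21

5.254e+21


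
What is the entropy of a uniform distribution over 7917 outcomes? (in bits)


H = log2(n) = log2(7917) = 12.9507

12.9507 bits


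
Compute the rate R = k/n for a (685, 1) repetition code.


Rate = k/n = 1/685

1/685


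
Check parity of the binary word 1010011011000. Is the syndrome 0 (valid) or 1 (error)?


Syndrome = XOR of all bits = 1 XOR 0 XOR 1 XOR 0 XOR 0 XOR 1 XOR 1 XOR 0 XOR 1 XOR 1 XOR 0 XOR 0 XOR 0 = 0

0


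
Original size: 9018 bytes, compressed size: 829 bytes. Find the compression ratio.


Ratio = original / compressed = 9018 / 829 = 10.8782

10.8782


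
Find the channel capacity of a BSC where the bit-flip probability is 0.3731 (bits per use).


H(p) = -p*log2(p) - (1-p)*log2(1-p) = -0.3731*log2(0.3731) - 0.6269*log2(0.6269) = 0.530685 + 0.422338 = 0.953. C = 1 - H(p) = 1 - 0.953 = 0.047

0.047 bits


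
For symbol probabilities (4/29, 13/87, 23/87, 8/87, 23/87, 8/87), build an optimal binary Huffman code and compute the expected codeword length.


Huffman construction (repeatedly merge the two least-probable nodes; each merge adds 1 bit to every symbol beneath it): 8/87 + 8/87 = 16/87; 4/29 + 13/87 = 25/87; 16/87 + 23/87 = 13/29; 23/87 + 25/87 = 16/29; 13/29 + 16/29 = 1. Resulting codeword lengths (in the order the probabilities were given): (3, 3, 2, 3, 2, 3). L_avg = sum(p_i * l_i) = 4/29*3 + 13/87*3 + 23/87*2 + 8/87*3 + 23/87*2 + 8/87*3 = 215/87 = 2.4713

2.4713 bits


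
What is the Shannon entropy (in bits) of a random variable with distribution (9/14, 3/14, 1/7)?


H = -sum(p_i * log2(p_i)). Terms: -(9/14)*log2(9/14) = 0.409776; -(3/14)*log2(3/14) = 0.476227; -(1/7)*log2(1/7) = 0.401051. H = 0.409776 + 0.476227 + 0.401051 = 1.2871

1.2871 bits


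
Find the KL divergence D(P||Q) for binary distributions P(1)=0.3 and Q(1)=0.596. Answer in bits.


KL = p*log2(p/q) + (1-p)*log2((1-p)/(1-q)) = 0.3*log2(0.3/0.596) + 0.7*log2(0.7/0.404) = 0.258

0.258 bits


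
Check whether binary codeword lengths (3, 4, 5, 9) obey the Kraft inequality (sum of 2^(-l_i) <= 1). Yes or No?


Kraft sum = sum(2^(-l_i)) = 0.2207, need <= 1. Result: satisfied (a binary prefix-free code with these lengths exists)

Yes


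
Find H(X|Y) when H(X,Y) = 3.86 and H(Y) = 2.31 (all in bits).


H(X|Y) = H(X,Y) - H(Y) = 3.86 - 2.31 = 1.55

1.55 bits


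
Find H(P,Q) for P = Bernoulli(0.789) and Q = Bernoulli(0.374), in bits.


H(P,Q) = -p*log2(q) - (1-p)*log2(1-q). -0.789*log2(0.374) = 1.119504; -0.211*log2(0.626) = 0.142587. H(P,Q) = 1.119504 + 0.142587 = 1.2621

1.2621 bits


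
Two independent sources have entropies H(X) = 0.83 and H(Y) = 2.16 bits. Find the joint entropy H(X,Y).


For independent variables, H(X,Y) = H(X) + H(Y) = 0.83 + 2.16 = 2.99

2.99 bits


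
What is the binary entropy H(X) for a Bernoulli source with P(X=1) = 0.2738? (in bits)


H = -p*log2(p) - (1-p)*log2(1-p). -0.2738*log2(0.2738) = 0.511679; -0.7262*log2(0.7262) = 0.335186. H = 0.511679 + 0.335186 = 0.8469

0.8469 bits


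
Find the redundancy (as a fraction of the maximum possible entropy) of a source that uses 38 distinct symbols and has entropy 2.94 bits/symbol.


H_max = log2(K) = log2(38) = 5.2479 bits/symbol. Redundancy = 1 - H/H_max = 1 - 2.94/5.2479 = 1 - 0.5602 = 0.4398

0.4398


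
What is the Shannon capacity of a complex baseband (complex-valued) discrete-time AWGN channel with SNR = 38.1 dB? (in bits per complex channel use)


SNR_linear = 10^(38.1/10) = 6456.5423; C = log2(1 + SNR_linear) = log2(1 + 6456.5423) = 12.6568

12.6568 bits/channel use


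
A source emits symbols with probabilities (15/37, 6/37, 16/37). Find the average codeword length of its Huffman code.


Huffman construction (repeatedly merge the two least-probable nodes; each merge adds 1 bit to every symbol beneath it): 6/37 + 15/37 = 21/37; 16/37 + 21/37 = 1. Resulting codeword lengths (in the order the probabilities were given): (2, 2, 1). L_avg = sum(p_i * l_i) = 15/37*2 + 6/37*2 + 16/37*1 = 58/37 = 1.5676

1.5676 bits


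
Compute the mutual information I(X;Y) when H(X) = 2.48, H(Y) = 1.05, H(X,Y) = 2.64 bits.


I(X;Y) = H(X) + H(Y) - H(X,Y) = 2.48 + 1.05 - 2.64 = 0.89

0.89 bits


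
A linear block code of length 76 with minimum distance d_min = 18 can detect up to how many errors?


Detection capability = d_min - 1 = 18 - 1 = 17

17 errors


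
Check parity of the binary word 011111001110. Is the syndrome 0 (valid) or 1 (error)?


Syndrome = XOR of all bits = 0 XOR 1 XOR 1 XOR 1 XOR 1 XOR 1 XOR 0 XOR 0 XOR 1 XOR 1 XOR 1 XOR 0 = 0

0


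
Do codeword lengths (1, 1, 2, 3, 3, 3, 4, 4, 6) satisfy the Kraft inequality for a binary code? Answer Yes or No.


Kraft sum = sum(2^(-l_i)) = 1.7656, need <= 1. Result: violated (a binary prefix-free code with these lengths cannot exist)

No


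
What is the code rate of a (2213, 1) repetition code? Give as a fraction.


Rate = k/n = 1/2213

1/2213


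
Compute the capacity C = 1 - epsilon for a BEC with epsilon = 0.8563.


C = 1 - epsilon = 1 - 0.8563 = 0.1437

0.1437 bits


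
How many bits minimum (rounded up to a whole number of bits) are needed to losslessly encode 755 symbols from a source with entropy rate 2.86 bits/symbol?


Minimum bits >= n * H = 755 * 2.86 = 2159.3, rounded up to a whole number of bits = 2160

2160 bits


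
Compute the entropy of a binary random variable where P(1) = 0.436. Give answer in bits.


H = -p*log2(p) - (1-p)*log2(1-p). -0.436*log2(0.436) = 0.522154; -0.564*log2(0.564) = 0.465995. H = 0.522154 + 0.465995 = 0.9881

0.9881 bits


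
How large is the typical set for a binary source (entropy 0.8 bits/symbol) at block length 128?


log2|A_typical| = nH = 128 * 0.8 = 102.4, so |A_typical| ~ 2^102.4 = 6.691e+30

6.691e+30


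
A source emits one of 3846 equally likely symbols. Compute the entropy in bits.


H = log2(n) = log2(3846) = 11.9091

11.9091 bits


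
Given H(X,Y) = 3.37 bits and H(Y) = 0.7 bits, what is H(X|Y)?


H(X|Y) = H(X,Y) - H(Y) = 3.37 - 0.7 = 2.67

2.67 bits


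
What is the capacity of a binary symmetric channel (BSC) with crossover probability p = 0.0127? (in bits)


H(p) = -p*log2(p) - (1-p)*log2(1-p) = -0.0127*log2(0.0127) - 0.9873*log2(0.9873) = 0.079998 + 0.018205 = 0.0982. C = 1 - H(p) = 1 - 0.0982 = 0.9018

0.9018 bits
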